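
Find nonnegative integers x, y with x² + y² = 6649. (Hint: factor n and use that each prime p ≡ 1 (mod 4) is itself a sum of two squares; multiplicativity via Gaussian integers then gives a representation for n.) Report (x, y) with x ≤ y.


Step 1: Factor n = 6649 = 61 · 109.
Step 2: Check the mod-4 condition on each prime factor: 61 ≡ 1 (mod 4), exponent 1; 109 ≡ 1 (mod 4), exponent 1.
All primes ≡ 3 (mod 4) appear to even exponent (or don't appear), so by the two-squares theorem n IS expressible as a sum of two squares.
Step 3: Build a representation. Here n = 61 · 109 is a product of primes ≡ 1 (mod 4). Each prime p ≡ 1 (mod 4) is itself a sum of two squares; find a² by testing p − a² for a perfect square:
  61: 61 − 1² = 60, 61 − 2² = 57, 61 − 3² = 52, 61 − 4² = 45, 61 − 5² = 36 = 6² ⇒ 61 = 5² + 6².
  109: 109 − 1² = 108, 109 − 2² = 105, 109 − 3² = 100 = 10² ⇒ 109 = 3² + 10².
  Combine using the Brahmagupta–Fibonacci identity (a² + b²)(c² + d²) = (ac − bd)² + (ad + bc)² = (ac + bd)² + (ad − bc)²:
  61 · 109 = 6649: from (5² + 6²)(3² + 10²), take (5·3 − 6·10, 5·10 + 6·3) = (15 − 60, 50 + 18) = (-45, 68); dropping signs (only squares matter) gives (45, 68); check 45² + 68² = 2025 + 4624 = 6649 ✓.
Step 4: Order so x ≤ y and verify: 45² + 68² = 2025 + 4624 = 6649 = n. ✓

n = 6649 = 45² + 68² (one valid representation with x ≤ y).


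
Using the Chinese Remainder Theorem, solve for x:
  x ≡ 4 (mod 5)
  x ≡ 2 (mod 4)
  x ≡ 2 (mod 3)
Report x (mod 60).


Moduli 5, 4, 3 are pairwise coprime; by CRT there is a unique solution modulo M = 5 · 4 · 3 = 60.
Solve pairwise, accumulating the modulus:
  Start with x ≡ 4 (mod 5).
  Combine with x ≡ 2 (mod 4): since gcd(5, 4) = 1, we get a unique residue mod 20.
    Write x = 4 + 5·t and substitute into x ≡ 2 (mod 4): 5·t ≡ 2 − 4 = -2 (mod 4).
    Reduce coefficients mod 4: 1·t ≡ 2 (mod 4).
    So t ≡ 2 (mod 4).
    Then x = 4 + 5·2 = 14, valid modulo lcm(5, 4) = 20: x ≡ 14 (mod 20).
  Combine with x ≡ 2 (mod 3): since gcd(20, 3) = 1, we get a unique residue mod 60.
    Write x = 14 + 20·t and substitute into x ≡ 2 (mod 3): 20·t ≡ 2 − 14 = -12 (mod 3).
    Reduce coefficients mod 3: 2·t ≡ 0 (mod 3).
    The inverse of 2 mod 3 is 2 (since 2·2 = 4 = 1·3 + 1), so t ≡ 2·0 = 0 ≡ 0 (mod 3).
    Then x = 14 + 20·0 = 14, valid modulo lcm(20, 3) = 60: x ≡ 14 (mod 60).
Verify: 14 mod 5 = 4 ✓, 14 mod 4 = 2 ✓, 14 mod 3 = 2 ✓.

x ≡ 14 (mod 60).


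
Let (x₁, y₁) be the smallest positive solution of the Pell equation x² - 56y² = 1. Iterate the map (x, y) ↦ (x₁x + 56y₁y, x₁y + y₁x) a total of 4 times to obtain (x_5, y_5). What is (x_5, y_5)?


Step 1: Find the fundamental solution (x₁, y₁) of x² - 56y² = 1.
  Expand √56 as a continued fraction. a₀ = ⌊√56⌋ = 7; iterate m_{k+1} = d_k·a_k − m_k, d_{k+1} = (56 − m_{k+1}²)/d_k, a_{k+1} = ⌊(a₀ + m_{k+1})/d_{k+1}⌋ (starting m₀ = 0, d₀ = 1), with convergents p_k = a_k·p_{k-1} + p_{k-2}, q_k = a_k·q_{k-1} + q_{k-2} (p₋₁ = 1, q₋₁ = 0):
  k = 0: a₀ = 7; p₀/q₀ = 7/1; p₀² − 56·q₀² = 49 − 56 = -7.
  k = 1: m = 7, d = 7, a = ⌊(7 + 7)/7⌋ = 2; p/q = (2·7 + 1)/(2·1 + 0) = 15/2; p² − 56·q² = 225 − 224 = 1.
  The first convergent with p² − 56·q² = 1 gives the fundamental solution (x₁, y₁) = (15, 2).
Step 2: Apply the recurrence (x_{n+1}, y_{n+1}) = (x₁x_n + 56y₁y_n, x₁y_n + y₁x_n) repeatedly.
  From (x_1, y_1) = (15, 2): x_2 = 15·15 + 56·2·2 = 449; y_2 = 15·2 + 2·15 = 60.
  From (x_2, y_2) = (449, 60): x_3 = 15·449 + 56·2·60 = 13455; y_3 = 15·60 + 2·449 = 1798.
  From (x_3, y_3) = (13455, 1798): x_4 = 15·13455 + 56·2·1798 = 403201; y_4 = 15·1798 + 2·13455 = 53880.
  From (x_4, y_4) = (403201, 53880): x_5 = 15·403201 + 56·2·53880 = 12082575; y_5 = 15·53880 + 2·403201 = 1614602.
Step 3: Verify x_5² - 56·y_5² = 145988618630625 - 145988618630624 = 1 (should be 1). ✓

(x_1, y_1) = (15, 2); (x_5, y_5) = (12082575, 1614602).


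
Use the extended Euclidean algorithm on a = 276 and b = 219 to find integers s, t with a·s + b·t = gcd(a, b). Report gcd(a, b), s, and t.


Euclidean algorithm on (276, 219) — divide until remainder is 0:
  276 = 1 · 219 + 57
  219 = 3 · 57 + 48
  57 = 1 · 48 + 9
  48 = 5 · 9 + 3
  9 = 3 · 3 + 0
gcd(276, 219) = 3.
Track Bezout coefficients alongside the remainders: start with r₀ = 276 = a·1 + b·0 (s = 1, t = 0) and r₁ = 219 = a·0 + b·1 (s = 0, t = 1); each new remainder r_{k+1} = r_{k-1} − q_k·r_k inherits s_{k+1} = s_{k-1} − q_k·s_k, t_{k+1} = t_{k-1} − q_k·t_k, so r_k = a·s_k + b·t_k at every step:
  q = 1: r = 57, s = 1 − 1·0 = 1, t = 0 − 1·1 = -1  (check: 276·1 + 219·(-1) = 57)
  q = 3: r = 48, s = 0 − 3·1 = -3, t = 1 − 3·(-1) = 4  (check: 276·(-3) + 219·4 = 48)
  q = 1: r = 9, s = 1 − 1·(-3) = 4, t = -1 − 1·4 = -5  (check: 276·4 + 219·(-5) = 9)
  q = 5: r = 3, s = -3 − 5·4 = -23, t = 4 − 5·(-5) = 29  (check: 276·(-23) + 219·29 = 3)
The row with r = 3 (the gcd) gives the Bezout coefficients s = -23, t = 29.
Result: 276 · (-23) + 219 · (29) = 3.

gcd(276, 219) = 3; s = -23, t = 29 (check: 276·(-23) + 219·29 = 3).


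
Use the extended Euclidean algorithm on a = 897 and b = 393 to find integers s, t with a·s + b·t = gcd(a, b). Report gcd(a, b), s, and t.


Euclidean algorithm on (897, 393) — divide until remainder is 0:
  897 = 2 · 393 + 111
  393 = 3 · 111 + 60
  111 = 1 · 60 + 51
  60 = 1 · 51 + 9
  51 = 5 · 9 + 6
  9 = 1 · 6 + 3
  6 = 2 · 3 + 0
gcd(897, 393) = 3.
Track Bezout coefficients alongside the remainders: start with r₀ = 897 = a·1 + b·0 (s = 1, t = 0) and r₁ = 393 = a·0 + b·1 (s = 0, t = 1); each new remainder r_{k+1} = r_{k-1} − q_k·r_k inherits s_{k+1} = s_{k-1} − q_k·s_k, t_{k+1} = t_{k-1} − q_k·t_k, so r_k = a·s_k + b·t_k at every step:
  q = 2: r = 111, s = 1 − 2·0 = 1, t = 0 − 2·1 = -2  (check: 897·1 + 393·(-2) = 111)
  q = 3: r = 60, s = 0 − 3·1 = -3, t = 1 − 3·(-2) = 7  (check: 897·(-3) + 393·7 = 60)
  q = 1: r = 51, s = 1 − 1·(-3) = 4, t = -2 − 1·7 = -9  (check: 897·4 + 393·(-9) = 51)
  q = 1: r = 9, s = -3 − 1·4 = -7, t = 7 − 1·(-9) = 16  (check: 897·(-7) + 393·16 = 9)
  q = 5: r = 6, s = 4 − 5·(-7) = 39, t = -9 − 5·16 = -89  (check: 897·39 + 393·(-89) = 6)
  q = 1: r = 3, s = -7 − 1·39 = -46, t = 16 − 1·(-89) = 105  (check: 897·(-46) + 393·105 = 3)
The row with r = 3 (the gcd) gives the Bezout coefficients s = -46, t = 105.
Result: 897 · (-46) + 393 · (105) = 3.

gcd(897, 393) = 3; s = -46, t = 105 (check: 897·(-46) + 393·105 = 3).


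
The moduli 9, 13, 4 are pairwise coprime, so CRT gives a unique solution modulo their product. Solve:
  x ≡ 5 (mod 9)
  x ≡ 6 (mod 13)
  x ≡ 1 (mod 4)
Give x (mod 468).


Moduli 9, 13, 4 are pairwise coprime; by CRT there is a unique solution modulo M = 9 · 13 · 4 = 468.
Solve pairwise, accumulating the modulus:
  Start with x ≡ 5 (mod 9).
  Combine with x ≡ 6 (mod 13): since gcd(9, 13) = 1, we get a unique residue mod 117.
    Write x = 5 + 9·t and substitute into x ≡ 6 (mod 13): 9·t ≡ 6 − 5 = 1 (mod 13).
    The inverse of 9 mod 13 is 3 (since 9·3 = 27 = 2·13 + 1), so t ≡ 3·1 = 3 ≡ 3 (mod 13).
    Then x = 5 + 9·3 = 32, valid modulo lcm(9, 13) = 117: x ≡ 32 (mod 117).
  Combine with x ≡ 1 (mod 4): since gcd(117, 4) = 1, we get a unique residue mod 468.
    Write x = 32 + 117·t and substitute into x ≡ 1 (mod 4): 117·t ≡ 1 − 32 = -31 (mod 4).
    Reduce coefficients mod 4: 1·t ≡ 1 (mod 4).
    So t ≡ 1 (mod 4).
    Then x = 32 + 117·1 = 149, valid modulo lcm(117, 4) = 468: x ≡ 149 (mod 468).
Verify: 149 mod 9 = 5 ✓, 149 mod 13 = 6 ✓, 149 mod 4 = 1 ✓.

x ≡ 149 (mod 468).


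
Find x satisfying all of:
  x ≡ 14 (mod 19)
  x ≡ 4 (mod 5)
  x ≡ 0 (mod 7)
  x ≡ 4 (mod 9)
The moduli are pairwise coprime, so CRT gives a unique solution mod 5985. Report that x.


Product of moduli M = 19 · 5 · 7 · 9 = 5985.
Merge one congruence at a time:
  Start: x ≡ 14 (mod 19).
  Combine with x ≡ 4 (mod 5); new modulus lcm = 95.
    Write x = 14 + 19·t and substitute into x ≡ 4 (mod 5): 19·t ≡ 4 − 14 = -10 (mod 5).
    Reduce coefficients mod 5: 4·t ≡ 0 (mod 5).
    The inverse of 4 mod 5 is 4 (since 4·4 = 16 = 3·5 + 1), so t ≡ 4·0 = 0 ≡ 0 (mod 5).
    Then x = 14 + 19·0 = 14, valid modulo lcm(19, 5) = 95: x ≡ 14 (mod 95).
  Combine with x ≡ 0 (mod 7); new modulus lcm = 665.
    Write x = 14 + 95·t and substitute into x ≡ 0 (mod 7): 95·t ≡ 0 − 14 = -14 (mod 7).
    Reduce coefficients mod 7: 4·t ≡ 0 (mod 7).
    The inverse of 4 mod 7 is 2 (since 4·2 = 8 = 1·7 + 1), so t ≡ 2·0 = 0 ≡ 0 (mod 7).
    Then x = 14 + 95·0 = 14, valid modulo lcm(95, 7) = 665: x ≡ 14 (mod 665).
  Combine with x ≡ 4 (mod 9); new modulus lcm = 5985.
    Write x = 14 + 665·t and substitute into x ≡ 4 (mod 9): 665·t ≡ 4 − 14 = -10 (mod 9).
    Reduce coefficients mod 9: 8·t ≡ 8 (mod 9).
    The inverse of 8 mod 9 is 8 (since 8·8 = 64 = 7·9 + 1), so t ≡ 8·8 = 64 ≡ 1 (mod 9).
    Then x = 14 + 665·1 = 679, valid modulo lcm(665, 9) = 5985: x ≡ 679 (mod 5985).
Verify against each original: 679 mod 19 = 14, 679 mod 5 = 4, 679 mod 7 = 0, 679 mod 9 = 4.

x ≡ 679 (mod 5985).


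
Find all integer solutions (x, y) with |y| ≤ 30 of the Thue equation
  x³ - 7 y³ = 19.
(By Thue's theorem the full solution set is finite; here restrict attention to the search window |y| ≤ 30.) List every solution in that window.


The equation is x³ - 7y³ = 19. For fixed y, x³ = 7·y³ + 19, so a solution requires the RHS to be a perfect cube.
Strategy: iterate y from -30 to 30, compute RHS = 7·y³ + 19, and check whether it is a (positive or negative) perfect cube.
Check small values of y:
  y = 0: RHS = 19 is not a perfect cube.
  y = 1: RHS = 26 is not a perfect cube.
  y = -1: RHS = 12 is not a perfect cube.
  y = 2: RHS = 75 is not a perfect cube.
  y = -2: RHS = -37 is not a perfect cube.
  y = 3: RHS = 208 is not a perfect cube.
  y = -3: RHS = -170 is not a perfect cube.
Continuing the search up to |y| = 30 finds no solutions either.
No (x, y) in the scanned range satisfies the equation.

No integer solutions with |y| ≤ 30.


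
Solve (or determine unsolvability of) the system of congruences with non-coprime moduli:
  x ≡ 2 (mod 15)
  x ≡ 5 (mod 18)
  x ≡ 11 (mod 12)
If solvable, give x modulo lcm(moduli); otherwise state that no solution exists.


Moduli 15, 18, 12 are not pairwise coprime, so CRT works modulo lcm(m_i) when all pairwise compatibility conditions hold.
Pairwise compatibility: gcd(m_i, m_j) must divide a_i - a_j for every pair.
Merge one congruence at a time:
  Start: x ≡ 2 (mod 15).
  Combine with x ≡ 5 (mod 18): gcd(15, 18) = 3; 5 - 2 = 3, which IS divisible by 3, so compatible.
    Write x = 2 + 15·t and substitute into x ≡ 5 (mod 18): 15·t ≡ 5 − 2 = 3 (mod 18).
    Divide the congruence (and modulus) by g = 3: 5·t ≡ 1 (mod 6).
    The inverse of 5 mod 6 is 5 (since 5·5 = 25 = 4·6 + 1), so t ≡ 5·1 = 5 ≡ 5 (mod 6).
    Then x = 2 + 15·5 = 77, valid modulo lcm(15, 18) = 90: x ≡ 77 (mod 90).
  Combine with x ≡ 11 (mod 12): gcd(90, 12) = 6; 11 - 77 = -66, which IS divisible by 6, so compatible.
    Write x = 77 + 90·t and substitute into x ≡ 11 (mod 12): 90·t ≡ 11 − 77 = -66 (mod 12).
    Divide the congruence (and modulus) by g = 6: 15·t ≡ -11 (mod 2).
    Reduce coefficients mod 2: 1·t ≡ 1 (mod 2).
    So t ≡ 1 (mod 2).
    Then x = 77 + 90·1 = 167, valid modulo lcm(90, 12) = 180: x ≡ 167 (mod 180).
Verify: 167 mod 15 = 2, 167 mod 18 = 5, 167 mod 12 = 11.

x ≡ 167 (mod 180).


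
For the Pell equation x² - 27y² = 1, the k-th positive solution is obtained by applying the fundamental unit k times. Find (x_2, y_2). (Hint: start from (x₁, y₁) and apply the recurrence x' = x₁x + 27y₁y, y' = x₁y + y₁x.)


Step 1: Find the fundamental solution (x₁, y₁) of x² - 27y² = 1.
  Expand √27 as a continued fraction. a₀ = ⌊√27⌋ = 5; iterate m_{k+1} = d_k·a_k − m_k, d_{k+1} = (27 − m_{k+1}²)/d_k, a_{k+1} = ⌊(a₀ + m_{k+1})/d_{k+1}⌋ (starting m₀ = 0, d₀ = 1), with convergents p_k = a_k·p_{k-1} + p_{k-2}, q_k = a_k·q_{k-1} + q_{k-2} (p₋₁ = 1, q₋₁ = 0):
  k = 0: a₀ = 5; p₀/q₀ = 5/1; p₀² − 27·q₀² = 25 − 27 = -2.
  k = 1: m = 5, d = 2, a = ⌊(5 + 5)/2⌋ = 5; p/q = (5·5 + 1)/(5·1 + 0) = 26/5; p² − 27·q² = 676 − 675 = 1.
  The first convergent with p² − 27·q² = 1 gives the fundamental solution (x₁, y₁) = (26, 5).
Step 2: Apply the recurrence (x_{n+1}, y_{n+1}) = (x₁x_n + 27y₁y_n, x₁y_n + y₁x_n) repeatedly.
  From (x_1, y_1) = (26, 5): x_2 = 26·26 + 27·5·5 = 1351; y_2 = 26·5 + 5·26 = 260.
Step 3: Verify x_2² - 27·y_2² = 1825201 - 1825200 = 1 (should be 1). ✓

(x_1, y_1) = (26, 5); (x_2, y_2) = (1351, 260).


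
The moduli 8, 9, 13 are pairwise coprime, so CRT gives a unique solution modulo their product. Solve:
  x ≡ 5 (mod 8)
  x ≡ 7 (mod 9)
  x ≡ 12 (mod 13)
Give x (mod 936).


Moduli 8, 9, 13 are pairwise coprime; by CRT there is a unique solution modulo M = 8 · 9 · 13 = 936.
Solve pairwise, accumulating the modulus:
  Start with x ≡ 5 (mod 8).
  Combine with x ≡ 7 (mod 9): since gcd(8, 9) = 1, we get a unique residue mod 72.
    Write x = 5 + 8·t and substitute into x ≡ 7 (mod 9): 8·t ≡ 7 − 5 = 2 (mod 9).
    The inverse of 8 mod 9 is 8 (since 8·8 = 64 = 7·9 + 1), so t ≡ 8·2 = 16 ≡ 7 (mod 9).
    Then x = 5 + 8·7 = 61, valid modulo lcm(8, 9) = 72: x ≡ 61 (mod 72).
  Combine with x ≡ 12 (mod 13): since gcd(72, 13) = 1, we get a unique residue mod 936.
    Write x = 61 + 72·t and substitute into x ≡ 12 (mod 13): 72·t ≡ 12 − 61 = -49 (mod 13).
    Reduce coefficients mod 13: 7·t ≡ 3 (mod 13).
    The inverse of 7 mod 13 is 2 (since 7·2 = 14 = 1·13 + 1), so t ≡ 2·3 = 6 ≡ 6 (mod 13).
    Then x = 61 + 72·6 = 493, valid modulo lcm(72, 13) = 936: x ≡ 493 (mod 936).
Verify: 493 mod 8 = 5 ✓, 493 mod 9 = 7 ✓, 493 mod 13 = 12 ✓.

x ≡ 493 (mod 936).


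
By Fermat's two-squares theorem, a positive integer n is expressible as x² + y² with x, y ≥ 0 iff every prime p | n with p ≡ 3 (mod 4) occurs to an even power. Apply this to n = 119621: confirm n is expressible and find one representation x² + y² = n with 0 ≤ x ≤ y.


Step 1: Factor n = 119621 = 37 · 53 · 61.
Step 2: Check the mod-4 condition on each prime factor: 37 ≡ 1 (mod 4), exponent 1; 53 ≡ 1 (mod 4), exponent 1; 61 ≡ 1 (mod 4), exponent 1.
All primes ≡ 3 (mod 4) appear to even exponent (or don't appear), so by the two-squares theorem n IS expressible as a sum of two squares.
Step 3: Build a representation. Here n = 37 · 53 · 61 is a product of primes ≡ 1 (mod 4). Each prime p ≡ 1 (mod 4) is itself a sum of two squares; find a² by testing p − a² for a perfect square:
  37: 37 − 1² = 36 = 6² ⇒ 37 = 1² + 6².
  53: 53 − 1² = 52, 53 − 2² = 49 = 7² ⇒ 53 = 2² + 7².
  61: 61 − 1² = 60, 61 − 2² = 57, 61 − 3² = 52, 61 − 4² = 45, 61 − 5² = 36 = 6² ⇒ 61 = 5² + 6².
  Combine using the Brahmagupta–Fibonacci identity (a² + b²)(c² + d²) = (ac − bd)² + (ad + bc)² = (ac + bd)² + (ad − bc)²:
  37 · 53 = 1961: from (1² + 6²)(2² + 7²), take (1·2 − 6·7, 1·7 + 6·2) = (2 − 42, 7 + 12) = (-40, 19); dropping signs (only squares matter) gives (40, 19); check 40² + 19² = 1600 + 361 = 1961 ✓.
  1961 · 61 = 119621: from (40² + 19²)(5² + 6²), take (40·5 − 19·6, 40·6 + 19·5) = (200 − 114, 240 + 95) = (86, 335); check 86² + 335² = 7396 + 112225 = 119621 ✓.
Step 4: Order so x ≤ y and verify: 86² + 335² = 7396 + 112225 = 119621 = n. ✓

n = 119621 = 86² + 335² (one valid representation with x ≤ y).


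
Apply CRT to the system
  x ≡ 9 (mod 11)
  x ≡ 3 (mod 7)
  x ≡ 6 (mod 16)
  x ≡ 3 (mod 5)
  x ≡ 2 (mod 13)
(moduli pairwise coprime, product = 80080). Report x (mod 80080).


Product of moduli M = 11 · 7 · 16 · 5 · 13 = 80080.
Merge one congruence at a time:
  Start: x ≡ 9 (mod 11).
  Combine with x ≡ 3 (mod 7); new modulus lcm = 77.
    Write x = 9 + 11·t and substitute into x ≡ 3 (mod 7): 11·t ≡ 3 − 9 = -6 (mod 7).
    Reduce coefficients mod 7: 4·t ≡ 1 (mod 7).
    The inverse of 4 mod 7 is 2 (since 4·2 = 8 = 1·7 + 1), so t ≡ 2·1 = 2 ≡ 2 (mod 7).
    Then x = 9 + 11·2 = 31, valid modulo lcm(11, 7) = 77: x ≡ 31 (mod 77).
  Combine with x ≡ 6 (mod 16); new modulus lcm = 1232.
    Write x = 31 + 77·t and substitute into x ≡ 6 (mod 16): 77·t ≡ 6 − 31 = -25 (mod 16).
    Reduce coefficients mod 16: 13·t ≡ 7 (mod 16).
    The inverse of 13 mod 16 is 5 (since 13·5 = 65 = 4·16 + 1), so t ≡ 5·7 = 35 ≡ 3 (mod 16).
    Then x = 31 + 77·3 = 262, valid modulo lcm(77, 16) = 1232: x ≡ 262 (mod 1232).
  Combine with x ≡ 3 (mod 5); new modulus lcm = 6160.
    Write x = 262 + 1232·t and substitute into x ≡ 3 (mod 5): 1232·t ≡ 3 − 262 = -259 (mod 5).
    Reduce coefficients mod 5: 2·t ≡ 1 (mod 5).
    The inverse of 2 mod 5 is 3 (since 2·3 = 6 = 1·5 + 1), so t ≡ 3·1 = 3 ≡ 3 (mod 5).
    Then x = 262 + 1232·3 = 3958, valid modulo lcm(1232, 5) = 6160: x ≡ 3958 (mod 6160).
  Combine with x ≡ 2 (mod 13); new modulus lcm = 80080.
    Write x = 3958 + 6160·t and substitute into x ≡ 2 (mod 13): 6160·t ≡ 2 − 3958 = -3956 (mod 13).
    Reduce coefficients mod 13: 11·t ≡ 9 (mod 13).
    The inverse of 11 mod 13 is 6 (since 11·6 = 66 = 5·13 + 1), so t ≡ 6·9 = 54 ≡ 2 (mod 13).
    Then x = 3958 + 6160·2 = 16278, valid modulo lcm(6160, 13) = 80080: x ≡ 16278 (mod 80080).
Verify against each original: 16278 mod 11 = 9, 16278 mod 7 = 3, 16278 mod 16 = 6, 16278 mod 5 = 3, 16278 mod 13 = 2.

x ≡ 16278 (mod 80080).


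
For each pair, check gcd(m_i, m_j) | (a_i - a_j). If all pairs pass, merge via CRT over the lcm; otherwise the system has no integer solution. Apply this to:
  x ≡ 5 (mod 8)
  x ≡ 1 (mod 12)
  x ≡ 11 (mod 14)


Moduli 8, 12, 14 are not pairwise coprime, so CRT works modulo lcm(m_i) when all pairwise compatibility conditions hold.
Pairwise compatibility: gcd(m_i, m_j) must divide a_i - a_j for every pair.
Merge one congruence at a time:
  Start: x ≡ 5 (mod 8).
  Combine with x ≡ 1 (mod 12): gcd(8, 12) = 4; 1 - 5 = -4, which IS divisible by 4, so compatible.
    Write x = 5 + 8·t and substitute into x ≡ 1 (mod 12): 8·t ≡ 1 − 5 = -4 (mod 12).
    Divide the congruence (and modulus) by g = 4: 2·t ≡ -1 (mod 3).
    Reduce coefficients mod 3: 2·t ≡ 2 (mod 3).
    The inverse of 2 mod 3 is 2 (since 2·2 = 4 = 1·3 + 1), so t ≡ 2·2 = 4 ≡ 1 (mod 3).
    Then x = 5 + 8·1 = 13, valid modulo lcm(8, 12) = 24: x ≡ 13 (mod 24).
  Combine with x ≡ 11 (mod 14): gcd(24, 14) = 2; 11 - 13 = -2, which IS divisible by 2, so compatible.
    Write x = 13 + 24·t and substitute into x ≡ 11 (mod 14): 24·t ≡ 11 − 13 = -2 (mod 14).
    Divide the congruence (and modulus) by g = 2: 12·t ≡ -1 (mod 7).
    Reduce coefficients mod 7: 5·t ≡ 6 (mod 7).
    The inverse of 5 mod 7 is 3 (since 5·3 = 15 = 2·7 + 1), so t ≡ 3·6 = 18 ≡ 4 (mod 7).
    Then x = 13 + 24·4 = 109, valid modulo lcm(24, 14) = 168: x ≡ 109 (mod 168).
Verify: 109 mod 8 = 5, 109 mod 12 = 1, 109 mod 14 = 11.

x ≡ 109 (mod 168).


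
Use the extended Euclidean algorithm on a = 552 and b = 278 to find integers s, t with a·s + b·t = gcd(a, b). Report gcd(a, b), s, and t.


Euclidean algorithm on (552, 278) — divide until remainder is 0:
  552 = 1 · 278 + 274
  278 = 1 · 274 + 4
  274 = 68 · 4 + 2
  4 = 2 · 2 + 0
gcd(552, 278) = 2.
Track Bezout coefficients alongside the remainders: start with r₀ = 552 = a·1 + b·0 (s = 1, t = 0) and r₁ = 278 = a·0 + b·1 (s = 0, t = 1); each new remainder r_{k+1} = r_{k-1} − q_k·r_k inherits s_{k+1} = s_{k-1} − q_k·s_k, t_{k+1} = t_{k-1} − q_k·t_k, so r_k = a·s_k + b·t_k at every step:
  q = 1: r = 274, s = 1 − 1·0 = 1, t = 0 − 1·1 = -1  (check: 552·1 + 278·(-1) = 274)
  q = 1: r = 4, s = 0 − 1·1 = -1, t = 1 − 1·(-1) = 2  (check: 552·(-1) + 278·2 = 4)
  q = 68: r = 2, s = 1 − 68·(-1) = 69, t = -1 − 68·2 = -137  (check: 552·69 + 278·(-137) = 2)
The row with r = 2 (the gcd) gives the Bezout coefficients s = 69, t = -137.
Result: 552 · (69) + 278 · (-137) = 2.

gcd(552, 278) = 2; s = 69, t = -137 (check: 552·69 + 278·(-137) = 2).


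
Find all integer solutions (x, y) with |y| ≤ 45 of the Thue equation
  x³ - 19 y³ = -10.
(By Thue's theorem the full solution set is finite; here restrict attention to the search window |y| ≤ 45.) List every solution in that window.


The equation is x³ - 19y³ = -10. For fixed y, x³ = 19·y³ − 10, so a solution requires the RHS to be a perfect cube.
Strategy: iterate y from -45 to 45, compute RHS = 19·y³ − 10, and check whether it is a (positive or negative) perfect cube.
Check small values of y:
  y = 0: RHS = -10 is not a perfect cube.
  y = 1: RHS = 9 is not a perfect cube.
  y = -1: RHS = -29 is not a perfect cube.
  y = 2: RHS = 142 is not a perfect cube.
  y = -2: RHS = -162 is not a perfect cube.
  y = 3: RHS = 503 is not a perfect cube.
  y = -3: RHS = -523 is not a perfect cube.
Continuing the search up to |y| = 45 finds no solutions either.
No (x, y) in the scanned range satisfies the equation.

No integer solutions with |y| ≤ 45.


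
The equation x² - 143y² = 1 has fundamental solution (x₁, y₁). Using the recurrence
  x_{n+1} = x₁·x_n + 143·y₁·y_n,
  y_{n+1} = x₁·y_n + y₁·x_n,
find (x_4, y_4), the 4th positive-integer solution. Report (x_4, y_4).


Step 1: Find the fundamental solution (x₁, y₁) of x² - 143y² = 1.
  Expand √143 as a continued fraction. a₀ = ⌊√143⌋ = 11; iterate m_{k+1} = d_k·a_k − m_k, d_{k+1} = (143 − m_{k+1}²)/d_k, a_{k+1} = ⌊(a₀ + m_{k+1})/d_{k+1}⌋ (starting m₀ = 0, d₀ = 1), with convergents p_k = a_k·p_{k-1} + p_{k-2}, q_k = a_k·q_{k-1} + q_{k-2} (p₋₁ = 1, q₋₁ = 0):
  k = 0: a₀ = 11; p₀/q₀ = 11/1; p₀² − 143·q₀² = 121 − 143 = -22.
  k = 1: m = 11, d = 22, a = ⌊(11 + 11)/22⌋ = 1; p/q = (1·11 + 1)/(1·1 + 0) = 12/1; p² − 143·q² = 144 − 143 = 1.
  The first convergent with p² − 143·q² = 1 gives the fundamental solution (x₁, y₁) = (12, 1).
Step 2: Apply the recurrence (x_{n+1}, y_{n+1}) = (x₁x_n + 143y₁y_n, x₁y_n + y₁x_n) repeatedly.
  From (x_1, y_1) = (12, 1): x_2 = 12·12 + 143·1·1 = 287; y_2 = 12·1 + 1·12 = 24.
  From (x_2, y_2) = (287, 24): x_3 = 12·287 + 143·1·24 = 6876; y_3 = 12·24 + 1·287 = 575.
  From (x_3, y_3) = (6876, 575): x_4 = 12·6876 + 143·1·575 = 164737; y_4 = 12·575 + 1·6876 = 13776.
Step 3: Verify x_4² - 143·y_4² = 27138279169 - 27138279168 = 1 (should be 1). ✓

(x_1, y_1) = (12, 1); (x_4, y_4) = (164737, 13776).


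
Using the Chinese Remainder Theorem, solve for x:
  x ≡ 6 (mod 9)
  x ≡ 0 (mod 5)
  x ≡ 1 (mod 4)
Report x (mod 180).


Moduli 9, 5, 4 are pairwise coprime; by CRT there is a unique solution modulo M = 9 · 5 · 4 = 180.
Solve pairwise, accumulating the modulus:
  Start with x ≡ 6 (mod 9).
  Combine with x ≡ 0 (mod 5): since gcd(9, 5) = 1, we get a unique residue mod 45.
    Write x = 6 + 9·t and substitute into x ≡ 0 (mod 5): 9·t ≡ 0 − 6 = -6 (mod 5).
    Reduce coefficients mod 5: 4·t ≡ 4 (mod 5).
    The inverse of 4 mod 5 is 4 (since 4·4 = 16 = 3·5 + 1), so t ≡ 4·4 = 16 ≡ 1 (mod 5).
    Then x = 6 + 9·1 = 15, valid modulo lcm(9, 5) = 45: x ≡ 15 (mod 45).
  Combine with x ≡ 1 (mod 4): since gcd(45, 4) = 1, we get a unique residue mod 180.
    Write x = 15 + 45·t and substitute into x ≡ 1 (mod 4): 45·t ≡ 1 − 15 = -14 (mod 4).
    Reduce coefficients mod 4: 1·t ≡ 2 (mod 4).
    So t ≡ 2 (mod 4).
    Then x = 15 + 45·2 = 105, valid modulo lcm(45, 4) = 180: x ≡ 105 (mod 180).
Verify: 105 mod 9 = 6 ✓, 105 mod 5 = 0 ✓, 105 mod 4 = 1 ✓.

x ≡ 105 (mod 180).


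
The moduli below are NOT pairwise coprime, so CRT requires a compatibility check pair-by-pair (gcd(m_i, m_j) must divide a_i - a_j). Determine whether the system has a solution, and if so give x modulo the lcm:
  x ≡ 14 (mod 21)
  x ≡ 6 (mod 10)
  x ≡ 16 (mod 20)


Moduli 21, 10, 20 are not pairwise coprime, so CRT works modulo lcm(m_i) when all pairwise compatibility conditions hold.
Pairwise compatibility: gcd(m_i, m_j) must divide a_i - a_j for every pair.
Merge one congruence at a time:
  Start: x ≡ 14 (mod 21).
  Combine with x ≡ 6 (mod 10): gcd(21, 10) = 1; 6 - 14 = -8, which IS divisible by 1, so compatible.
    Write x = 14 + 21·t and substitute into x ≡ 6 (mod 10): 21·t ≡ 6 − 14 = -8 (mod 10).
    Reduce coefficients mod 10: 1·t ≡ 2 (mod 10).
    So t ≡ 2 (mod 10).
    Then x = 14 + 21·2 = 56, valid modulo lcm(21, 10) = 210: x ≡ 56 (mod 210).
  Combine with x ≡ 16 (mod 20): gcd(210, 20) = 10; 16 - 56 = -40, which IS divisible by 10, so compatible.
    Write x = 56 + 210·t and substitute into x ≡ 16 (mod 20): 210·t ≡ 16 − 56 = -40 (mod 20).
    Divide the congruence (and modulus) by g = 10: 21·t ≡ -4 (mod 2).
    Reduce coefficients mod 2: 1·t ≡ 0 (mod 2).
    So t ≡ 0 (mod 2).
    Then x = 56 + 210·0 = 56, valid modulo lcm(210, 20) = 420: x ≡ 56 (mod 420).
Verify: 56 mod 21 = 14, 56 mod 10 = 6, 56 mod 20 = 16.

x ≡ 56 (mod 420).


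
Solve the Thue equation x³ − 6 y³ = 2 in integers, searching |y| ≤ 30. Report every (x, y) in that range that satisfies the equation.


The equation is x³ - 6y³ = 2. For fixed y, x³ = 6·y³ + 2, so a solution requires the RHS to be a perfect cube.
Strategy: iterate y from -30 to 30, compute RHS = 6·y³ + 2, and check whether it is a (positive or negative) perfect cube.
Check small values of y:
  y = 0: RHS = 2 is not a perfect cube.
  y = 1: RHS = 8 = (2)³ ⇒ x = 2 works.
  y = -1: RHS = -4 is not a perfect cube.
  y = 2: RHS = 50 is not a perfect cube.
  y = -2: RHS = -46 is not a perfect cube.
  y = 3: RHS = 164 is not a perfect cube.
  y = -3: RHS = -160 is not a perfect cube.
Continuing the search up to |y| = 30 finds no further solutions beyond those listed.
Collected solutions: (2, 1).

Solutions (with |y| ≤ 30): (2, 1).


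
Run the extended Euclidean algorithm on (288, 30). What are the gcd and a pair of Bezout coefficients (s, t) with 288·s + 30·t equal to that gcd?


Euclidean algorithm on (288, 30) — divide until remainder is 0:
  288 = 9 · 30 + 18
  30 = 1 · 18 + 12
  18 = 1 · 12 + 6
  12 = 2 · 6 + 0
gcd(288, 30) = 6.
Track Bezout coefficients alongside the remainders: start with r₀ = 288 = a·1 + b·0 (s = 1, t = 0) and r₁ = 30 = a·0 + b·1 (s = 0, t = 1); each new remainder r_{k+1} = r_{k-1} − q_k·r_k inherits s_{k+1} = s_{k-1} − q_k·s_k, t_{k+1} = t_{k-1} − q_k·t_k, so r_k = a·s_k + b·t_k at every step:
  q = 9: r = 18, s = 1 − 9·0 = 1, t = 0 − 9·1 = -9  (check: 288·1 + 30·(-9) = 18)
  q = 1: r = 12, s = 0 − 1·1 = -1, t = 1 − 1·(-9) = 10  (check: 288·(-1) + 30·10 = 12)
  q = 1: r = 6, s = 1 − 1·(-1) = 2, t = -9 − 1·10 = -19  (check: 288·2 + 30·(-19) = 6)
The row with r = 6 (the gcd) gives the Bezout coefficients s = 2, t = -19.
Result: 288 · (2) + 30 · (-19) = 6.

gcd(288, 30) = 6; s = 2, t = -19 (check: 288·2 + 30·(-19) = 6).


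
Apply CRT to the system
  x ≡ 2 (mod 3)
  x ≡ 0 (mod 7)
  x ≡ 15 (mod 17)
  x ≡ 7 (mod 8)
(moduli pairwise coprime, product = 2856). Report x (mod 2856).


Product of moduli M = 3 · 7 · 17 · 8 = 2856.
Merge one congruence at a time:
  Start: x ≡ 2 (mod 3).
  Combine with x ≡ 0 (mod 7); new modulus lcm = 21.
    Write x = 2 + 3·t and substitute into x ≡ 0 (mod 7): 3·t ≡ 0 − 2 = -2 (mod 7).
    Reduce coefficients mod 7: 3·t ≡ 5 (mod 7).
    The inverse of 3 mod 7 is 5 (since 3·5 = 15 = 2·7 + 1), so t ≡ 5·5 = 25 ≡ 4 (mod 7).
    Then x = 2 + 3·4 = 14, valid modulo lcm(3, 7) = 21: x ≡ 14 (mod 21).
  Combine with x ≡ 15 (mod 17); new modulus lcm = 357.
    Write x = 14 + 21·t and substitute into x ≡ 15 (mod 17): 21·t ≡ 15 − 14 = 1 (mod 17).
    Reduce coefficients mod 17: 4·t ≡ 1 (mod 17).
    The inverse of 4 mod 17 is 13 (since 4·13 = 52 = 3·17 + 1), so t ≡ 13·1 = 13 ≡ 13 (mod 17).
    Then x = 14 + 21·13 = 287, valid modulo lcm(21, 17) = 357: x ≡ 287 (mod 357).
  Combine with x ≡ 7 (mod 8); new modulus lcm = 2856.
    Write x = 287 + 357·t and substitute into x ≡ 7 (mod 8): 357·t ≡ 7 − 287 = -280 (mod 8).
    Reduce coefficients mod 8: 5·t ≡ 0 (mod 8).
    The inverse of 5 mod 8 is 5 (since 5·5 = 25 = 3·8 + 1), so t ≡ 5·0 = 0 ≡ 0 (mod 8).
    Then x = 287 + 357·0 = 287, valid modulo lcm(357, 8) = 2856: x ≡ 287 (mod 2856).
Verify against each original: 287 mod 3 = 2, 287 mod 7 = 0, 287 mod 17 = 15, 287 mod 8 = 7.

x ≡ 287 (mod 2856).


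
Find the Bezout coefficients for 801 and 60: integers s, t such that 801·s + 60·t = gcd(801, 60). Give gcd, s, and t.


Euclidean algorithm on (801, 60) — divide until remainder is 0:
  801 = 13 · 60 + 21
  60 = 2 · 21 + 18
  21 = 1 · 18 + 3
  18 = 6 · 3 + 0
gcd(801, 60) = 3.
Track Bezout coefficients alongside the remainders: start with r₀ = 801 = a·1 + b·0 (s = 1, t = 0) and r₁ = 60 = a·0 + b·1 (s = 0, t = 1); each new remainder r_{k+1} = r_{k-1} − q_k·r_k inherits s_{k+1} = s_{k-1} − q_k·s_k, t_{k+1} = t_{k-1} − q_k·t_k, so r_k = a·s_k + b·t_k at every step:
  q = 13: r = 21, s = 1 − 13·0 = 1, t = 0 − 13·1 = -13  (check: 801·1 + 60·(-13) = 21)
  q = 2: r = 18, s = 0 − 2·1 = -2, t = 1 − 2·(-13) = 27  (check: 801·(-2) + 60·27 = 18)
  q = 1: r = 3, s = 1 − 1·(-2) = 3, t = -13 − 1·27 = -40  (check: 801·3 + 60·(-40) = 3)
The row with r = 3 (the gcd) gives the Bezout coefficients s = 3, t = -40.
Result: 801 · (3) + 60 · (-40) = 3.

gcd(801, 60) = 3; s = 3, t = -40 (check: 801·3 + 60·(-40) = 3).


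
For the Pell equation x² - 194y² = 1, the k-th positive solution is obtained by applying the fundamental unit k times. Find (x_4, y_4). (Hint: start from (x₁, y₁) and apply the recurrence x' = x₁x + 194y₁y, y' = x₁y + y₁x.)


Step 1: Find the fundamental solution (x₁, y₁) of x² - 194y² = 1.
  Expand √194 as a continued fraction. a₀ = ⌊√194⌋ = 13; iterate m_{k+1} = d_k·a_k − m_k, d_{k+1} = (194 − m_{k+1}²)/d_k, a_{k+1} = ⌊(a₀ + m_{k+1})/d_{k+1}⌋ (starting m₀ = 0, d₀ = 1), with convergents p_k = a_k·p_{k-1} + p_{k-2}, q_k = a_k·q_{k-1} + q_{k-2} (p₋₁ = 1, q₋₁ = 0):
  k = 0: a₀ = 13; p₀/q₀ = 13/1; p₀² − 194·q₀² = 169 − 194 = -25.
  k = 1: m = 13, d = 25, a = ⌊(13 + 13)/25⌋ = 1; p/q = (1·13 + 1)/(1·1 + 0) = 14/1; p² − 194·q² = 196 − 194 = 2.
  k = 2: m = 12, d = 2, a = ⌊(13 + 12)/2⌋ = 12; p/q = (12·14 + 13)/(12·1 + 1) = 181/13; p² − 194·q² = 32761 − 32786 = -25.
  k = 3: m = 12, d = 25, a = ⌊(13 + 12)/25⌋ = 1; p/q = (1·181 + 14)/(1·13 + 1) = 195/14; p² − 194·q² = 38025 − 38024 = 1.
  The first convergent with p² − 194·q² = 1 gives the fundamental solution (x₁, y₁) = (195, 14).
Step 2: Apply the recurrence (x_{n+1}, y_{n+1}) = (x₁x_n + 194y₁y_n, x₁y_n + y₁x_n) repeatedly.
  From (x_1, y_1) = (195, 14): x_2 = 195·195 + 194·14·14 = 76049; y_2 = 195·14 + 14·195 = 5460.
  From (x_2, y_2) = (76049, 5460): x_3 = 195·76049 + 194·14·5460 = 29658915; y_3 = 195·5460 + 14·76049 = 2129386.
  From (x_3, y_3) = (29658915, 2129386): x_4 = 195·29658915 + 194·14·2129386 = 11566900801; y_4 = 195·2129386 + 14·29658915 = 830455080.
Step 3: Verify x_4² - 194·y_4² = 133793194140174441601 - 133793194140174441600 = 1 (should be 1). ✓

(x_1, y_1) = (195, 14); (x_4, y_4) = (11566900801, 830455080).


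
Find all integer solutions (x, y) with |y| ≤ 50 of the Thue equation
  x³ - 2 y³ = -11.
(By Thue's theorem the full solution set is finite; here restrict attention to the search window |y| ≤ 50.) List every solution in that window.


The equation is x³ - 2y³ = -11. For fixed y, x³ = 2·y³ − 11, so a solution requires the RHS to be a perfect cube.
Strategy: iterate y from -50 to 50, compute RHS = 2·y³ − 11, and check whether it is a (positive or negative) perfect cube.
Check small values of y:
  y = 0: RHS = -11 is not a perfect cube.
  y = 1: RHS = -9 is not a perfect cube.
  y = -1: RHS = -13 is not a perfect cube.
  y = 2: RHS = 5 is not a perfect cube.
  y = -2: RHS = -27 = (-3)³ ⇒ x = -3 works.
  y = 3: RHS = 43 is not a perfect cube.
  y = -3: RHS = -65 is not a perfect cube.
Continuing the search up to |y| = 50 finds no further solutions beyond those listed.
Collected solutions: (-3, -2).

Solutions (with |y| ≤ 50): (-3, -2).


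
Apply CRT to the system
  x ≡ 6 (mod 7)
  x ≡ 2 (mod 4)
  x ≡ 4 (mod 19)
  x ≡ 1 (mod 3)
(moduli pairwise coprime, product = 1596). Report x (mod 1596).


Product of moduli M = 7 · 4 · 19 · 3 = 1596.
Merge one congruence at a time:
  Start: x ≡ 6 (mod 7).
  Combine with x ≡ 2 (mod 4); new modulus lcm = 28.
    Write x = 6 + 7·t and substitute into x ≡ 2 (mod 4): 7·t ≡ 2 − 6 = -4 (mod 4).
    Reduce coefficients mod 4: 3·t ≡ 0 (mod 4).
    The inverse of 3 mod 4 is 3 (since 3·3 = 9 = 2·4 + 1), so t ≡ 3·0 = 0 ≡ 0 (mod 4).
    Then x = 6 + 7·0 = 6, valid modulo lcm(7, 4) = 28: x ≡ 6 (mod 28).
  Combine with x ≡ 4 (mod 19); new modulus lcm = 532.
    Write x = 6 + 28·t and substitute into x ≡ 4 (mod 19): 28·t ≡ 4 − 6 = -2 (mod 19).
    Reduce coefficients mod 19: 9·t ≡ 17 (mod 19).
    The inverse of 9 mod 19 is 17 (since 9·17 = 153 = 8·19 + 1), so t ≡ 17·17 = 289 ≡ 4 (mod 19).
    Then x = 6 + 28·4 = 118, valid modulo lcm(28, 19) = 532: x ≡ 118 (mod 532).
  Combine with x ≡ 1 (mod 3); new modulus lcm = 1596.
    Write x = 118 + 532·t and substitute into x ≡ 1 (mod 3): 532·t ≡ 1 − 118 = -117 (mod 3).
    Reduce coefficients mod 3: 1·t ≡ 0 (mod 3).
    So t ≡ 0 (mod 3).
    Then x = 118 + 532·0 = 118, valid modulo lcm(532, 3) = 1596: x ≡ 118 (mod 1596).
Verify against each original: 118 mod 7 = 6, 118 mod 4 = 2, 118 mod 19 = 4, 118 mod 3 = 1.

x ≡ 118 (mod 1596).


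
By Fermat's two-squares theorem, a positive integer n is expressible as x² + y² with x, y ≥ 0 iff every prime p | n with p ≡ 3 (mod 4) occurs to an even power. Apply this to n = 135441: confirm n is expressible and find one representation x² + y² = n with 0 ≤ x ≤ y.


Step 1: Factor n = 135441 = 3^2 · 101 · 149.
Step 2: Check the mod-4 condition on each prime factor: 3 ≡ 3 (mod 4), exponent 2 (must be even); 101 ≡ 1 (mod 4), exponent 1; 149 ≡ 1 (mod 4), exponent 1.
All primes ≡ 3 (mod 4) appear to even exponent (or don't appear), so by the two-squares theorem n IS expressible as a sum of two squares.
Step 3: Build a representation. Group n = k² · m with k = 3 and m = 101 · 149 = 15049 (a product of primes ≡ 1 (mod 4)); a representation of m scales to one of n via (k·x)² + (k·y)² = k²(x² + y²). Each prime p ≡ 1 (mod 4) is itself a sum of two squares; find a² by testing p − a² for a perfect square:
  101: 101 − 1² = 100 = 10² ⇒ 101 = 1² + 10².
  149: 149 − 1² = 148, 149 − 2² = 145, 149 − 3² = 140, 149 − 4² = 133, 149 − 5² = 124, 149 − 6² = 113, 149 − 7² = 100 = 10² ⇒ 149 = 7² + 10².
  Combine using the Brahmagupta–Fibonacci identity (a² + b²)(c² + d²) = (ac − bd)² + (ad + bc)² = (ac + bd)² + (ad − bc)²:
  101 · 149 = 15049: from (1² + 10²)(7² + 10²), take (1·7 − 10·10, 1·10 + 10·7) = (7 − 100, 10 + 70) = (-93, 80); dropping signs (only squares matter) gives (93, 80); check 93² + 80² = 8649 + 6400 = 15049 ✓.
  Scale by k = 3: (3·93, 3·80) = (279, 240).
Step 4: Order so x ≤ y and verify: 240² + 279² = 57600 + 77841 = 135441 = n. ✓

n = 135441 = 240² + 279² (one valid representation with x ≤ y).


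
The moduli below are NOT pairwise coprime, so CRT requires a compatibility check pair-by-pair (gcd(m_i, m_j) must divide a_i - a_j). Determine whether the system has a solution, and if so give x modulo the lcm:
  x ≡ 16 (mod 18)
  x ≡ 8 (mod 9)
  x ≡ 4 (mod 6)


Moduli 18, 9, 6 are not pairwise coprime, so CRT works modulo lcm(m_i) when all pairwise compatibility conditions hold.
Pairwise compatibility: gcd(m_i, m_j) must divide a_i - a_j for every pair.
Merge one congruence at a time:
  Start: x ≡ 16 (mod 18).
  Combine with x ≡ 8 (mod 9): gcd(18, 9) = 9, and 8 - 16 = -8 is NOT divisible by 9.
    ⇒ system is inconsistent (no integer solution).

No solution (the system is inconsistent).


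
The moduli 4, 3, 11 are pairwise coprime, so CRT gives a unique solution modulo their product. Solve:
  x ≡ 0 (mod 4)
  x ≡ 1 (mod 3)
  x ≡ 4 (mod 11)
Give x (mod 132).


Moduli 4, 3, 11 are pairwise coprime; by CRT there is a unique solution modulo M = 4 · 3 · 11 = 132.
Solve pairwise, accumulating the modulus:
  Start with x ≡ 0 (mod 4).
  Combine with x ≡ 1 (mod 3): since gcd(4, 3) = 1, we get a unique residue mod 12.
    Write x = 0 + 4·t and substitute into x ≡ 1 (mod 3): 4·t ≡ 1 − 0 = 1 (mod 3).
    Reduce coefficients mod 3: 1·t ≡ 1 (mod 3).
    So t ≡ 1 (mod 3).
    Then x = 0 + 4·1 = 4, valid modulo lcm(4, 3) = 12: x ≡ 4 (mod 12).
  Combine with x ≡ 4 (mod 11): since gcd(12, 11) = 1, we get a unique residue mod 132.
    Write x = 4 + 12·t and substitute into x ≡ 4 (mod 11): 12·t ≡ 4 − 4 = 0 (mod 11).
    Reduce coefficients mod 11: 1·t ≡ 0 (mod 11).
    So t ≡ 0 (mod 11).
    Then x = 4 + 12·0 = 4, valid modulo lcm(12, 11) = 132: x ≡ 4 (mod 132).
Verify: 4 mod 4 = 0 ✓, 4 mod 3 = 1 ✓, 4 mod 11 = 4 ✓.

x ≡ 4 (mod 132).


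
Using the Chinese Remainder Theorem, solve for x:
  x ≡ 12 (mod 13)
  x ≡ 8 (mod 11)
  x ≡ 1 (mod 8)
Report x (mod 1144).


Moduli 13, 11, 8 are pairwise coprime; by CRT there is a unique solution modulo M = 13 · 11 · 8 = 1144.
Solve pairwise, accumulating the modulus:
  Start with x ≡ 12 (mod 13).
  Combine with x ≡ 8 (mod 11): since gcd(13, 11) = 1, we get a unique residue mod 143.
    Write x = 12 + 13·t and substitute into x ≡ 8 (mod 11): 13·t ≡ 8 − 12 = -4 (mod 11).
    Reduce coefficients mod 11: 2·t ≡ 7 (mod 11).
    The inverse of 2 mod 11 is 6 (since 2·6 = 12 = 1·11 + 1), so t ≡ 6·7 = 42 ≡ 9 (mod 11).
    Then x = 12 + 13·9 = 129, valid modulo lcm(13, 11) = 143: x ≡ 129 (mod 143).
  Combine with x ≡ 1 (mod 8): since gcd(143, 8) = 1, we get a unique residue mod 1144.
    Write x = 129 + 143·t and substitute into x ≡ 1 (mod 8): 143·t ≡ 1 − 129 = -128 (mod 8).
    Reduce coefficients mod 8: 7·t ≡ 0 (mod 8).
    The inverse of 7 mod 8 is 7 (since 7·7 = 49 = 6·8 + 1), so t ≡ 7·0 = 0 ≡ 0 (mod 8).
    Then x = 129 + 143·0 = 129, valid modulo lcm(143, 8) = 1144: x ≡ 129 (mod 1144).
Verify: 129 mod 13 = 12 ✓, 129 mod 11 = 8 ✓, 129 mod 8 = 1 ✓.

x ≡ 129 (mod 1144).


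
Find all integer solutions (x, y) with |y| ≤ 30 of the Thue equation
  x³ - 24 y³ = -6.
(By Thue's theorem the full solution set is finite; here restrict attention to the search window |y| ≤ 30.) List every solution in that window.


The equation is x³ - 24y³ = -6. For fixed y, x³ = 24·y³ − 6, so a solution requires the RHS to be a perfect cube.
Strategy: iterate y from -30 to 30, compute RHS = 24·y³ − 6, and check whether it is a (positive or negative) perfect cube.
Check small values of y:
  y = 0: RHS = -6 is not a perfect cube.
  y = 1: RHS = 18 is not a perfect cube.
  y = -1: RHS = -30 is not a perfect cube.
  y = 2: RHS = 186 is not a perfect cube.
  y = -2: RHS = -198 is not a perfect cube.
  y = 3: RHS = 642 is not a perfect cube.
  y = -3: RHS = -654 is not a perfect cube.
Continuing the search up to |y| = 30 finds no solutions either.
No (x, y) in the scanned range satisfies the equation.

No integer solutions with |y| ≤ 30.


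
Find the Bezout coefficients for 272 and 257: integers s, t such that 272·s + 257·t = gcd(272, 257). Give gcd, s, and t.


Euclidean algorithm on (272, 257) — divide until remainder is 0:
  272 = 1 · 257 + 15
  257 = 17 · 15 + 2
  15 = 7 · 2 + 1
  2 = 2 · 1 + 0
gcd(272, 257) = 1.
Track Bezout coefficients alongside the remainders: start with r₀ = 272 = a·1 + b·0 (s = 1, t = 0) and r₁ = 257 = a·0 + b·1 (s = 0, t = 1); each new remainder r_{k+1} = r_{k-1} − q_k·r_k inherits s_{k+1} = s_{k-1} − q_k·s_k, t_{k+1} = t_{k-1} − q_k·t_k, so r_k = a·s_k + b·t_k at every step:
  q = 1: r = 15, s = 1 − 1·0 = 1, t = 0 − 1·1 = -1  (check: 272·1 + 257·(-1) = 15)
  q = 17: r = 2, s = 0 − 17·1 = -17, t = 1 − 17·(-1) = 18  (check: 272·(-17) + 257·18 = 2)
  q = 7: r = 1, s = 1 − 7·(-17) = 120, t = -1 − 7·18 = -127  (check: 272·120 + 257·(-127) = 1)
The row with r = 1 (the gcd) gives the Bezout coefficients s = 120, t = -127.
Result: 272 · (120) + 257 · (-127) = 1.

gcd(272, 257) = 1; s = 120, t = -127 (check: 272·120 + 257·(-127) = 1).
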